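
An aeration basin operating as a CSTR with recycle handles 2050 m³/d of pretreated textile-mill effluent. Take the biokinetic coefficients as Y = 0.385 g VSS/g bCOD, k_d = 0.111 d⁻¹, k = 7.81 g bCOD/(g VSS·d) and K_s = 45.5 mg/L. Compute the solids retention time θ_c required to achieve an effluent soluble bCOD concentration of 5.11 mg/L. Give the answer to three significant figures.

θ_c ≈ 5.19 d

At the target effluent, Y k S/(K_s+S) = 0.385×7.81×5.11/50.61 = 0.3036 d⁻¹.
θ_c = 1/(μ − k_d) = 1/(0.3036 − 0.111) = 1/0.1926 = 5.192 d.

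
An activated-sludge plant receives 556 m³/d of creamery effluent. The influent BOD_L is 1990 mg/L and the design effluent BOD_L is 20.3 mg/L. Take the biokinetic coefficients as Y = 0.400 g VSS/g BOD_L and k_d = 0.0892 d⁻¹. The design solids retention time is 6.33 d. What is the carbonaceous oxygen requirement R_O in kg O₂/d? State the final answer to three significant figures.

Y_obs = Y / (1 + k_d θ_c) = 0.400 / (1 + 0.0892 × 6.33) = 0.400 / 1.565 = 0.2557.
ΔS = 1990 − 20.3 = 1970 mg/L, so the substrate removal rate is 556 × 1970/1000 = 1095 kg BOD_L/d.
P_X = Y_obs·Q·(S₀ − S) = 0.2557 × 1095 = 280.0 kg VSS/d.
R_O = Q·ΔS − 1.42 P_X = 1095 − 397.6 = 697.6 kg O₂/d.

R_O ≈ 698 kg O₂/d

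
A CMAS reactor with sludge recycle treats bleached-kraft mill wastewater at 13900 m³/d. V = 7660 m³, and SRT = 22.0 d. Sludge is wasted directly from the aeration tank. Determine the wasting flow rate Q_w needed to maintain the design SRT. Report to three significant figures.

Q_w ≈ 348 m³/d

For wasting at MLVSS concentration, Q_w = V/θ_c = 7660/22.0 = 348.2 m³/d.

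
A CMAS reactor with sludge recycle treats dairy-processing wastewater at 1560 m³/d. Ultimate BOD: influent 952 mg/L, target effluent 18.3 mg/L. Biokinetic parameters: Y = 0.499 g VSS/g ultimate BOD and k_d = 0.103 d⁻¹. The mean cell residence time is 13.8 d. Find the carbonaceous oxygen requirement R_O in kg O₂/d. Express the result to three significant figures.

R_O ≈ 1030 kg O₂/d

Y_obs = Y / (1 + k_d θ_c) = 0.499 / (1 + 0.103 × 13.8) = 0.499 / 2.421 = 0.2061.
Mass of ultimate BOD removed per day: Q(S₀ − S) = 1560 × 933.7 g/m³ = 1457 kg/d.
Biomass synthesised: P_X = Y_obs × 1457 = 300.2 kg VSS/d.
R_O = Q·(S₀ − S) − 1.42·P_X = 1457 − 1.42 × 300.2 = 1030 kg O₂/d.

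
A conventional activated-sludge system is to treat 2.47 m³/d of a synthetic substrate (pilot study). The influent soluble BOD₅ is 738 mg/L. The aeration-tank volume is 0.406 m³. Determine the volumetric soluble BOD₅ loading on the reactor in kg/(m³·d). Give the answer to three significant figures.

L_v ≈ 4.49 kg soluble BOD₅/(m³·d)

Applied soluble BOD₅ load per unit volume = Q·S₀/V = (2.47 × 738/1000)/0.4060 = 4.490 kg soluble BOD₅·m⁻³·d⁻¹.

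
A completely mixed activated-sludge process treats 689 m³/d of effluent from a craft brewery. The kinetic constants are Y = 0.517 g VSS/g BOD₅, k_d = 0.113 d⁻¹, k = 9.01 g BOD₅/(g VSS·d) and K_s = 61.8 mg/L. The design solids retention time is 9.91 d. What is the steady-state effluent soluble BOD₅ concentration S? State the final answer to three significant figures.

From the Monod/SRT balance for a CMAS, S = K_s·(1+k_d θ_c)/[θ_c·(Y k − k_d) − 1] = 61.8 × (1 + 0.113 × 9.91) / [9.91 × (0.517 × 9.01 − 0.113) − 1] = 131.0 / 44.04 = 2.975 mg/L.

S ≈ 2.97 mg/L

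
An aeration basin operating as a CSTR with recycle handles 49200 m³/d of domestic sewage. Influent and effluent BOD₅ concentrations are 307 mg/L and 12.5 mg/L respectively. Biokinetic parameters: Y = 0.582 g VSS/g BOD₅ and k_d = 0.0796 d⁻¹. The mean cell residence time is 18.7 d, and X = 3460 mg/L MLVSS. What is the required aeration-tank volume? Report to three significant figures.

From the SRT design equation V = Y Q (S₀−S) θ_c / [X (1 + k_d θ_c)] = 0.582 × 49200 × (307 − 12.5) × 18.7 / [3460 × (1 + 0.0796 × 18.7)] = 1.58×10^8 / 8610 = 18315 m³.

V ≈ 18300 m³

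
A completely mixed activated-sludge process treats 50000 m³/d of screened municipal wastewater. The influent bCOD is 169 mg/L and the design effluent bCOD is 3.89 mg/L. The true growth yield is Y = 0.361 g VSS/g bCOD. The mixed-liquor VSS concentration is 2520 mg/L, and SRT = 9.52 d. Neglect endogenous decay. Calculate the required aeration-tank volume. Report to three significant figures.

Biomass mass balance (decay neglected): V·X = Y·Q·(S₀ − S)·θ_c, so V = 0.361 × 50000 × (169 − 3.89) × 9.52 / 2520 = 11259 m³.

V ≈ 11300 m³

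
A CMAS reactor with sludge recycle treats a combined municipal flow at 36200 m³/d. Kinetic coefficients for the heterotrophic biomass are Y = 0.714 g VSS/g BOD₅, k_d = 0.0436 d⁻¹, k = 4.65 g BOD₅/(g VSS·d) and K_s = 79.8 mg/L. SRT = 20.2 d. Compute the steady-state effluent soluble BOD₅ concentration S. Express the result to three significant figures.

S ≈ 2.30 mg/L

From the Monod/SRT balance for a CMAS, S = K_s·(1+k_d θ_c)/[θ_c·(Y k − k_d) − 1] = 79.8 × (1 + 0.0436 × 20.2) / [20.2 × (0.714 × 4.65 − 0.0436) − 1] = 150.1 / 65.19 = 2.302 mg/L.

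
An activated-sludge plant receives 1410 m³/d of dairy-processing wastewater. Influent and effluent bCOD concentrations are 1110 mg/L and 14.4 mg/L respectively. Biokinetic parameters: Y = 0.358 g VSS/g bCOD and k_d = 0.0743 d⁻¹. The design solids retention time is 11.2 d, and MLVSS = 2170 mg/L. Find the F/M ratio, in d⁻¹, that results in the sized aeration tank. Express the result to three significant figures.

F/M ≈ 0.463 d⁻¹

From the SRT design equation V = Y Q (S₀−S) θ_c / [X (1 + k_d θ_c)] = 0.358 × 1410 × (1110 − 14.4) × 11.2 / [2170 × (1 + 0.0743 × 11.2)] = 6.19×10^6 / 3976 = 1558 m³.
F/M = applied load / biomass = Q·S₀/(V·X) = 1410 × 1110 / (1558 × 2170) = 0.4629 d⁻¹.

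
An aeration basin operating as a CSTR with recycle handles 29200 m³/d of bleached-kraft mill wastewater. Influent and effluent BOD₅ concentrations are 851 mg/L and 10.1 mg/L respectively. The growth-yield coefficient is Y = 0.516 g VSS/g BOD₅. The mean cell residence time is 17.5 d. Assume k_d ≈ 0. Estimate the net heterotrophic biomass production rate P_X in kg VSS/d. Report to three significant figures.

No decay correction is needed, so Y_obs = Y = 0.516.
Mass of BOD₅ removed per day: Q(S₀ − S) = 29200 × 840.9 g/m³ = 24554 kg/d.
Net biomass production P_X = Y_obs × Q·(S₀ − S) = 0.5160 × 24554 = 12670 kg VSS/d.

P_X ≈ 12700 kg VSS/d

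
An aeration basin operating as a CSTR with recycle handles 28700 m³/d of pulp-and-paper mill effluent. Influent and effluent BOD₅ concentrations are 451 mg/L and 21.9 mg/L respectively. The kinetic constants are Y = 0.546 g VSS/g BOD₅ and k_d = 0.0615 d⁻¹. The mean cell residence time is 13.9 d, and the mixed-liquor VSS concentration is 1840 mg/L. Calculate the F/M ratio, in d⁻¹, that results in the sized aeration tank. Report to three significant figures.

From the SRT design equation V = Y Q (S₀−S) θ_c / [X (1 + k_d θ_c)] = 0.546 × 28700 × (451 − 21.9) × 13.9 / [1840 × (1 + 0.0615 × 13.9)] = 9.35×10^7 / 3413 = 27386 m³.
F/M = Q·S₀ / (V·X) = 28700 × 451 / (27386 × 1840) = 0.2569 g BOD₅·(g VSS·d)⁻¹.

F/M ≈ 0.257 d⁻¹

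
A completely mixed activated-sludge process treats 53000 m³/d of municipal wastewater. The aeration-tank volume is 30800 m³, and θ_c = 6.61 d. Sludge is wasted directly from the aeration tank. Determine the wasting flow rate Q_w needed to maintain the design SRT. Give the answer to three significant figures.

Q_w ≈ 4660 m³/d

For wasting at MLVSS concentration, Q_w = V/θ_c = 30800/6.61 = 4660 m³/d.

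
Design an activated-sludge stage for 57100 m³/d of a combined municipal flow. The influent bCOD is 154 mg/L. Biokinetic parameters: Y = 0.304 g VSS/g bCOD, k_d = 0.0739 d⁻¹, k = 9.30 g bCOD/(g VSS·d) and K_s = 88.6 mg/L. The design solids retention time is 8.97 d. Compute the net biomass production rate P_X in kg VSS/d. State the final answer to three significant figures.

P_X ≈ 1540 kg VSS/d

For a completely mixed reactor with recycle the Lawrence–McCarty relation gives S = K_s·(1 + k_d·θ_c) / [θ_c·(Y·k − k_d) − 1] = 88.6 × (1 + 0.0739 × 8.97) / [8.97 × (0.304 × 9.30 − 0.0739) − 1] = 147.3 / 23.70 = 6.217 mg/L.
Y_obs = Y / (1 + k_d θ_c) = 0.304 / (1 + 0.0739 × 8.97) = 0.304 / 1.663 = 0.1828.
Mass of bCOD removed per day: Q(S₀ − S) = 57100 × 147.8 g/m³ = 8438 kg/d.
P_X = Y_obs · Q(S₀ − S) = 0.1828 × 8438 = 1543 kg VSS/d.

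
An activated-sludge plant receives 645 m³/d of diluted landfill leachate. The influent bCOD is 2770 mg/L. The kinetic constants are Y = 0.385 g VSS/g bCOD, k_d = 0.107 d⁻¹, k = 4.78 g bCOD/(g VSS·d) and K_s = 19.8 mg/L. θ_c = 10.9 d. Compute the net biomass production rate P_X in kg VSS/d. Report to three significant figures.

For a completely mixed reactor with recycle the Lawrence–McCarty relation gives S = K_s·(1 + k_d·θ_c) / [θ_c·(Y·k − k_d) − 1] = 19.8 × (1 + 0.107 × 10.9) / [10.9 × (0.385 × 4.78 − 0.107) − 1] = 42.89 / 17.89 = 2.397 mg/L.
Observed yield with endogenous decay: Y_obs = Y / (1 + k_d·θ_c) = 0.385 / (1 + 0.107 × 10.9) = 0.385 / 2.166 = 0.1777 g VSS/g bCOD.
ΔS = 2770 − 2.40 = 2768 mg/L, so the substrate removal rate is 645 × 2768/1000 = 1785 kg bCOD/d.
Biomass produced: P_X = Y_obs·Q·ΔS = 0.1777 × 1785 ≈ 317.3 kg VSS/d.

P_X ≈ 317 kg VSS/d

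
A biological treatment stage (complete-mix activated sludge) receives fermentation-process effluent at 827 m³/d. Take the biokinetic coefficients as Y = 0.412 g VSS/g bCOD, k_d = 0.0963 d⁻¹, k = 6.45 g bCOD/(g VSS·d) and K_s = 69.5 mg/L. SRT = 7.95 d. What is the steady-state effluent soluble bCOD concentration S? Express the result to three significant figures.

S ≈ 6.34 mg/L

Effluent substrate depends only on kinetics and SRT: S = K_s(1 + k_d θ_c) / [θ_c(Yk − k_d) − 1] = 69.5 × (1 + 0.0963 × 7.95) / [7.95 × (0.412 × 6.45 − 0.0963) − 1] = 122.7 / 19.36 = 6.338 mg/L.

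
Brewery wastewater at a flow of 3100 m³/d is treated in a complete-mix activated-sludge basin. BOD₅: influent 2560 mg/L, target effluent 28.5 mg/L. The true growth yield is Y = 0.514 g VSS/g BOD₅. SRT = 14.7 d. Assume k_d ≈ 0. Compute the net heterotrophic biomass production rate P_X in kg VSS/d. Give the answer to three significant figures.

Since k_d ≈ 0, Y_obs = Y = 0.514 g VSS/g BOD₅.
Mass of BOD₅ removed per day: Q(S₀ − S) = 3100 × 2532 g/m³ = 7848 kg/d.
Net biomass production P_X = Y_obs × Q·(S₀ − S) = 0.5140 × 7848 = 4034 kg VSS/d.

P_X ≈ 4030 kg VSS/d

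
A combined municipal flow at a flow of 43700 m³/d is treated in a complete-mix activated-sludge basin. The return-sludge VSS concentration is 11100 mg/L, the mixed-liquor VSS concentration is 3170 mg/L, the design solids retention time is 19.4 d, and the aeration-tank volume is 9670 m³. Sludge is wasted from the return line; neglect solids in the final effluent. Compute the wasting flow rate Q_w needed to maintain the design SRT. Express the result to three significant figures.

Q_w ≈ 142 m³/d

θ_c = V·X/(Q_w·X_r) when wasting from the recycle, so Q_w = V·X/(θ_c·X_r) = 9670 × 3170 / (19.4 × 11100) = 142.4 m³/d.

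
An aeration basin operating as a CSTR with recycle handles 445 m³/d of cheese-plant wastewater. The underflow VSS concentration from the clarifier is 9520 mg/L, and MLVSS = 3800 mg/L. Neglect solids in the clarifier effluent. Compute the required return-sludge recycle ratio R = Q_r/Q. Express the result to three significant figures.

Mass balance around the secondary clarifier (neglecting effluent solids): R = X / (X_r − X) = 3800 / (9520 − 3800) = 0.6643.

R ≈ 0.664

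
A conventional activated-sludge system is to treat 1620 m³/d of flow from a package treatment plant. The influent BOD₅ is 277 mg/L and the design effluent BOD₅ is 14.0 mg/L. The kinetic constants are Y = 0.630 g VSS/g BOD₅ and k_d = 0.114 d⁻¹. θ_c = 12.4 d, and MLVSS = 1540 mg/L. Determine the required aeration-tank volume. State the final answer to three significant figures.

Steady-state biomass mass balance: V·X·(1 + k_d·θ_c) = Y·Q·(S₀ − S)·θ_c, so V = 0.630 × 1620 × (277 − 14.0) × 12.4 / [1540 × (1 + 0.114 × 12.4)] = 3.33×10^6 / 3717 = 895.5 m³.

V ≈ 895 m³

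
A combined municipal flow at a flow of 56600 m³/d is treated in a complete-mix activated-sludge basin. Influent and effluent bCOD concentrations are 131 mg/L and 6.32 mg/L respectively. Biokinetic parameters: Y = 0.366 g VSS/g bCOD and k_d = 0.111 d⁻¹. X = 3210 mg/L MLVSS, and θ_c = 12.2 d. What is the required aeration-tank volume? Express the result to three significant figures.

Steady-state biomass mass balance: V·X·(1 + k_d·θ_c) = Y·Q·(S₀ − S)·θ_c, so V = 0.366 × 56600 × (131 − 6.32) × 12.2 / [3210 × (1 + 0.111 × 12.2)] = 3.15×10^7 / 7557 = 4170 m³.

V ≈ 4170 m³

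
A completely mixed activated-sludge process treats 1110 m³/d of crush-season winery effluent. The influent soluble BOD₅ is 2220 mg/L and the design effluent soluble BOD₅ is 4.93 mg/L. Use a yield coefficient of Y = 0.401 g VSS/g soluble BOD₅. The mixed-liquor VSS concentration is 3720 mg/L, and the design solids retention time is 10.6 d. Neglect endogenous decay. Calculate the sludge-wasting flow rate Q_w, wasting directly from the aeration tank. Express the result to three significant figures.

Biomass mass balance (decay neglected): V·X = Y·Q·(S₀ − S)·θ_c, so V = 0.401 × 1110 × (2220 − 4.93) × 10.6 / 3720 = 2809 m³.
With mixed-liquor wasting, θ_c = V/Q_w, so Q_w = V/θ_c = 2809/10.6 = 265.0 m³/d.

Q_w ≈ 265 m³/d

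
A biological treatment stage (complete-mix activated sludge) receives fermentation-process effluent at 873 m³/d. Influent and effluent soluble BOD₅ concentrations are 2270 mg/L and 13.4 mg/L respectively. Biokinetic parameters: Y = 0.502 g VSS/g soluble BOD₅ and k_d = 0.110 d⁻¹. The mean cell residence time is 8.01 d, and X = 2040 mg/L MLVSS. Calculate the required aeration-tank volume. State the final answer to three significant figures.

V ≈ 2060 m³

Steady-state biomass mass balance: V·X·(1 + k_d·θ_c) = Y·Q·(S₀ − S)·θ_c, so V = 0.502 × 873 × (2270 − 13.4) × 8.01 / [2040 × (1 + 0.110 × 8.01)] = 7.92×10^6 / 3837 = 2064 m³.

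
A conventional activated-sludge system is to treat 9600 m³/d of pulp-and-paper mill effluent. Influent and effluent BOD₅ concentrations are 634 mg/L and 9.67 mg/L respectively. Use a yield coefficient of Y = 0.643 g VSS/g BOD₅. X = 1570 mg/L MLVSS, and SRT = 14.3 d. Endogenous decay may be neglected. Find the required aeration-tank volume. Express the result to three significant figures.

V ≈ 35100 m³

With k_d = 0 the design equation reduces to V = Y Q (S₀−S) θ_c / X = 0.643 × 9600 × (634 − 9.67) × 14.3 / 1570 = 35102 m³.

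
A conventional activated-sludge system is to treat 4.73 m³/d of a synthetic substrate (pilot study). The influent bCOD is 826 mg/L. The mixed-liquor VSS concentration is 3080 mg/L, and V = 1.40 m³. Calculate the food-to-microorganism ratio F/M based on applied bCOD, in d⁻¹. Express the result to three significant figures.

F/M = Q·S₀ / (V·X) = 4.73 × 826 / (1.400 × 3080) = 0.9061 g bCOD·(g VSS·d)⁻¹.

F/M ≈ 0.906 d⁻¹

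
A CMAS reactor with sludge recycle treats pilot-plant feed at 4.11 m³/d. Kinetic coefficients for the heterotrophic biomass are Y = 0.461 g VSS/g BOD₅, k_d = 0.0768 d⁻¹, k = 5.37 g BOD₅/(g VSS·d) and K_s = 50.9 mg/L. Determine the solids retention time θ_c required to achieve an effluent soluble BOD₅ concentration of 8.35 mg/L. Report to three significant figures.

Specific growth rate at S = 8.35 mg/L: μ = YkS/(K_s+S) = 0.461·5.37·8.35/(50.9+8.35) = 0.3489 d⁻¹.
Then 1/θ_c = μ − k_d = 0.3489 − 0.0768 = 0.2721 d⁻¹, giving θ_c = 3.675 d.

θ_c ≈ 3.68 d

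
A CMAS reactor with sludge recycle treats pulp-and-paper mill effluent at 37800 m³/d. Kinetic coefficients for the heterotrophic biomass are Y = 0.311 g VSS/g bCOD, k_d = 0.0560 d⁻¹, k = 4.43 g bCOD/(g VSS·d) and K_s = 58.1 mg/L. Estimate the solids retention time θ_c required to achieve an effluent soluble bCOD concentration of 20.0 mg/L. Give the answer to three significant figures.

Specific growth rate at S = 20.0 mg/L: μ = YkS/(K_s+S) = 0.311·4.43·20.0/(58.1+20.0) = 0.3528 d⁻¹.
1/θ_c = 0.3528 − 0.0560 = 0.2968 d⁻¹, so θ_c = 3.369 d.

θ_c ≈ 3.37 d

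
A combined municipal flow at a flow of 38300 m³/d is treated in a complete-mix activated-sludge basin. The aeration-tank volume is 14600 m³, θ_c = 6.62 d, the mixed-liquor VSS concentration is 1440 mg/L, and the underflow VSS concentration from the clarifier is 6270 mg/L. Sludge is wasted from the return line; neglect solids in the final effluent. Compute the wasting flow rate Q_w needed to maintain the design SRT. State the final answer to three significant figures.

Q_w ≈ 507 m³/d

Q_w = (V·X)/(θ_c X_r) = 14600 × 1440 / (6.62 × 6270) = 506.5 m³/d.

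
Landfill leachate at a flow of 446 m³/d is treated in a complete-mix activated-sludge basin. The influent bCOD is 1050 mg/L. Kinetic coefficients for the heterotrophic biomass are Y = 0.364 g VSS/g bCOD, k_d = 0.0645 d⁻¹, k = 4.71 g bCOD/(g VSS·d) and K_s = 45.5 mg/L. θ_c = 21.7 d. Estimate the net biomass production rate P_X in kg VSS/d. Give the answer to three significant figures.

Effluent substrate depends only on kinetics and SRT: S = K_s(1 + k_d θ_c) / [θ_c(Yk − k_d) − 1] = 45.5 × (1 + 0.0645 × 21.7) / [21.7 × (0.364 × 4.71 − 0.0645) − 1] = 109.2 / 34.80 = 3.137 mg/L.
Correct the yield for decay: Y_obs = Y/(1 + k_d θ_c) = 0.364 / (1 + 0.0645 × 21.7) = 0.364 / 2.400 = 0.1517.
Substrate removed = Q·(S₀ − S) = 446 m³/d × (1050 − 3.14) g/m³ = 4.67×10^5 g/d = 466.9 kg/d.
So the net sludge growth is P_X = 0.1517 × 466.9 = 70.82 kg VSS/d.

P_X ≈ 70.8 kg VSS/d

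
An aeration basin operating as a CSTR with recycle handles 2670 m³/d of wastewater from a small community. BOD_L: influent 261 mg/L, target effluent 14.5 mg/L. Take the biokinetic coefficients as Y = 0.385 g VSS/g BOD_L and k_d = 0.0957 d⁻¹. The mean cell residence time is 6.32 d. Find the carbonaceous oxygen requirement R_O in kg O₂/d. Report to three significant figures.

R_O ≈ 434 kg O₂/d

Correct the yield for decay: Y_obs = Y/(1 + k_d θ_c) = 0.385 / (1 + 0.0957 × 6.32) = 0.385 / 1.605 = 0.2399.
ΔS = 261 − 14.5 = 246.5 mg/L, so the substrate removal rate is 2670 × 246.5/1000 = 658.2 kg BOD_L/d.
Biomass synthesised: P_X = Y_obs × 658.2 = 157.9 kg VSS/d.
R_O = Q·ΔS − 1.42 P_X = 658.2 − 224.2 = 433.9 kg O₂/d.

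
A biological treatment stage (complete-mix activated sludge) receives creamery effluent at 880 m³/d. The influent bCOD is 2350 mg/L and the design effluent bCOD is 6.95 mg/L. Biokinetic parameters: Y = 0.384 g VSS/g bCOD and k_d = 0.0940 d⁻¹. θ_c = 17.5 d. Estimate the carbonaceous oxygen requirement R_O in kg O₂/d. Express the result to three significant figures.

The observed yield is Y_obs = Y/(1 + k_d·θ_c) = 0.384 / (1 + 0.0940 × 17.5) = 0.384 / 2.645 = 0.1452 g VSS per g bCOD removed.
Q·(S₀ − S) = 880 × (2350 − 6.95) × 10⁻³ = 2062 kg/d removed.
P_X = Y_obs·Q·(S₀ − S) = 0.1452 × 2062 = 299.3 kg VSS/d.
Carbonaceous O₂ demand = substrate oxidised − cell-mass equivalent = 2062 − 1.42 × 299.3 = 1637 kg O₂/d.

R_O ≈ 1640 kg O₂/d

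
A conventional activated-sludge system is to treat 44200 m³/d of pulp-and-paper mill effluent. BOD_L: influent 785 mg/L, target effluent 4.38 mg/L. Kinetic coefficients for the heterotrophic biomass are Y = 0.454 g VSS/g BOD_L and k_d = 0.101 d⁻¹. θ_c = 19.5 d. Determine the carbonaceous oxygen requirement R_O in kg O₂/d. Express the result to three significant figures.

Observed yield with endogenous decay: Y_obs = Y / (1 + k_d·θ_c) = 0.454 / (1 + 0.101 × 19.5) = 0.454 / 2.970 = 0.1529 g VSS/g BOD_L.
Q·(S₀ − S) = 44200 × (785 − 4.38) × 10⁻³ = 34503 kg/d removed.
P_X = Y_obs·Q·(S₀ − S) = 0.1529 × 34503 = 5275 kg VSS/d.
R_O = Q·ΔS − 1.42 P_X = 34503 − 7491 = 27013 kg O₂/d.

R_O ≈ 27000 kg O₂/d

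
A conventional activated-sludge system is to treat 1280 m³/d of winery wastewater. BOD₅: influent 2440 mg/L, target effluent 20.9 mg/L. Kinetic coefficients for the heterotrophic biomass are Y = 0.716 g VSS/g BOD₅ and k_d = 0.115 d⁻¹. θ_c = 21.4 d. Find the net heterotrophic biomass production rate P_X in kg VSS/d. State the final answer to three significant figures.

Correct the yield for decay: Y_obs = Y/(1 + k_d θ_c) = 0.716 / (1 + 0.115 × 21.4) = 0.716 / 3.461 = 0.2069.
Mass of BOD₅ removed per day: Q(S₀ − S) = 1280 × 2419 g/m³ = 3096 kg/d.
Biomass produced: P_X = Y_obs·Q·ΔS = 0.2069 × 3096 ≈ 640.6 kg VSS/d.

P_X ≈ 641 kg VSS/d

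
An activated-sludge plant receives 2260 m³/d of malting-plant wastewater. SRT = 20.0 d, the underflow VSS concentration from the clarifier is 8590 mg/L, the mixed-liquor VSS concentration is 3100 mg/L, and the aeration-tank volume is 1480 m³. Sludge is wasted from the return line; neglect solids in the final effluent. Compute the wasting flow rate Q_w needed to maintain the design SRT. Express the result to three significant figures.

Wasting from the return line (neglecting effluent solids): Q_w = V·X / (θ_c·X_r) = 1480 × 3100 / (20.0 × 8590) = 26.71 m³/d.

Q_w ≈ 26.7 m³/d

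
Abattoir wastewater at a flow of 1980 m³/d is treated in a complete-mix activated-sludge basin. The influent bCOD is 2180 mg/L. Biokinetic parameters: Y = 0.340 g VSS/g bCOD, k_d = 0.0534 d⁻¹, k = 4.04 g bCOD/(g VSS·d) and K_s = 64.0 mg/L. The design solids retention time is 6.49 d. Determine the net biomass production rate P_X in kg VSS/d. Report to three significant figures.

P_X ≈ 1080 kg VSS/d

Effluent substrate depends only on kinetics and SRT: S = K_s(1 + k_d θ_c) / [θ_c(Yk − k_d) − 1] = 64.0 × (1 + 0.0534 × 6.49) / [6.49 × (0.340 × 4.04 − 0.0534) − 1] = 86.18 / 7.568 = 11.39 mg/L.
Y_obs = Y / (1 + k_d θ_c) = 0.340 / (1 + 0.0534 × 6.49) = 0.340 / 1.347 = 0.2525.
Mass of bCOD removed per day: Q(S₀ − S) = 1980 × 2169 g/m³ = 4294 kg/d.
P_X = Y_obs · Q(S₀ − S) = 0.2525 × 4294 = 1084 kg VSS/d.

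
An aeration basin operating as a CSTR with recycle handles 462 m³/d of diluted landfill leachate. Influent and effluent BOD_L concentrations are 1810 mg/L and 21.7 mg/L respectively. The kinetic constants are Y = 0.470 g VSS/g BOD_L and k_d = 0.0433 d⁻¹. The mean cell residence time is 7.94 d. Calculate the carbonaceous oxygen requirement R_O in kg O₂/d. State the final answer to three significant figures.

Y_obs = Y / (1 + k_d θ_c) = 0.470 / (1 + 0.0433 × 7.94) = 0.470 / 1.344 = 0.3498.
Q·(S₀ − S) = 462 × (1810 − 21.7) × 10⁻³ = 826.2 kg/d removed.
Biomass synthesised: P_X = Y_obs × 826.2 = 289.0 kg VSS/d.
R_O = Q·(S₀ − S) − 1.42·P_X = 826.2 − 1.42 × 289.0 = 415.9 kg O₂/d.

R_O ≈ 416 kg O₂/d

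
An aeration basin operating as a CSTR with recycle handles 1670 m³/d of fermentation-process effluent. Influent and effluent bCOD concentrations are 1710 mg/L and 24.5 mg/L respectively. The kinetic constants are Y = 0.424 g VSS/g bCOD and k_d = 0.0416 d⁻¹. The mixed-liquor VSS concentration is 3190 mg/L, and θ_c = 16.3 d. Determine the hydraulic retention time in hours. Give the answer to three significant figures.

τ ≈ 52.2 h

Rearranging the biomass balance for a CMAS with decay, V = Y·Q·ΔS·θ_c / [X·(1+k_d θ_c)] = 0.424 × 1670 × (1710 − 24.5) × 16.3 / [3190 × (1 + 0.0416 × 16.3)] = 1.95×10^7 / 5353 = 3634 m³.
τ = V/Q = 3634/1670 = 2.176 d, or 52.23 h.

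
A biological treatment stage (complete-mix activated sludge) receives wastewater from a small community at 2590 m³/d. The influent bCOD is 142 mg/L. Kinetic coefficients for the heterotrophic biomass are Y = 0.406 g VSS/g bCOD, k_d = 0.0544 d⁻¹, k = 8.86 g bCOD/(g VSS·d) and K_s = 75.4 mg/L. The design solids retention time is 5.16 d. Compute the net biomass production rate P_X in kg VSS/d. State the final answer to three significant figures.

P_X ≈ 112 kg VSS/d

From the Monod/SRT balance for a CMAS, S = K_s·(1+k_d θ_c)/[θ_c·(Y k − k_d) − 1] = 75.4 × (1 + 0.0544 × 5.16) / [5.16 × (0.406 × 8.86 − 0.0544) − 1] = 96.57 / 17.28 = 5.588 mg/L.
The observed yield is Y_obs = Y/(1 + k_d·θ_c) = 0.406 / (1 + 0.0544 × 5.16) = 0.406 / 1.281 = 0.3170 g VSS per g bCOD removed.
Q·(S₀ − S) = 2590 × (142 − 5.59) × 10⁻³ = 353.3 kg/d removed.
So the net sludge growth is P_X = 0.3170 × 353.3 = 112.0 kg VSS/d.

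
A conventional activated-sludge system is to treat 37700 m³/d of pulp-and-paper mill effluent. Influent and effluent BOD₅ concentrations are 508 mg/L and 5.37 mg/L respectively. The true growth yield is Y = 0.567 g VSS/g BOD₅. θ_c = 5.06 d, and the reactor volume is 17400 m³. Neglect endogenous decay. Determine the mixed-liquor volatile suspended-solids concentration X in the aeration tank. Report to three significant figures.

X ≈ 3120 mg/L

Without decay, X = Y Q (S₀−S) θ_c / V = 0.567 × 37700 × (508 − 5.37) × 5.06 / 17400 = 3124 mg/L.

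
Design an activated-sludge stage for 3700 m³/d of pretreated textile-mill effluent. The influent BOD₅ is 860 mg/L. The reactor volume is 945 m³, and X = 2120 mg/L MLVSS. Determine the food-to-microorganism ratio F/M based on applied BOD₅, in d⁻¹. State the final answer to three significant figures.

Food-to-microorganism ratio F/M = Q S₀ / (V X) = 3700 × 860 / (945.0 × 2120) = 1.588 d⁻¹.

F/M ≈ 1.59 d⁻¹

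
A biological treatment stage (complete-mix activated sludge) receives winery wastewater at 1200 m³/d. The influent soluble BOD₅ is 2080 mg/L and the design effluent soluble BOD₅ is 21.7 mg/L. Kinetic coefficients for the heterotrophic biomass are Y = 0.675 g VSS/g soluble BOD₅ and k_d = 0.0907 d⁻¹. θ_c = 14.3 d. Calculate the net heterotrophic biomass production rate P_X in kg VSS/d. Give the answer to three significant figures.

Correct the yield for decay: Y_obs = Y/(1 + k_d θ_c) = 0.675 / (1 + 0.0907 × 14.3) = 0.675 / 2.297 = 0.2939.
Mass of soluble BOD₅ removed per day: Q(S₀ − S) = 1200 × 2058 g/m³ = 2470 kg/d.
Net biomass production P_X = Y_obs × Q·(S₀ − S) = 0.2939 × 2470 = 725.8 kg VSS/d.

P_X ≈ 726 kg VSS/d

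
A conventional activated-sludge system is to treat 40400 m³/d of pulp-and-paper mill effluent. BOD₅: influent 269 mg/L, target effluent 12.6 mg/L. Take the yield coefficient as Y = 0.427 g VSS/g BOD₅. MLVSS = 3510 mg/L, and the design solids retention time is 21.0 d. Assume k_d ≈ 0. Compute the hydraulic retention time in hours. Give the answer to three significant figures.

V·X = Y·Q·ΔS·θ_c gives V = 0.427 × 40400 × (269 − 12.6) × 21.0 / 3510 = 26463 m³.
HRT = V/Q = 26463 m³ / 40400 m³·d⁻¹ = 0.6550 d × 24 = 15.72 h.

τ ≈ 15.7 h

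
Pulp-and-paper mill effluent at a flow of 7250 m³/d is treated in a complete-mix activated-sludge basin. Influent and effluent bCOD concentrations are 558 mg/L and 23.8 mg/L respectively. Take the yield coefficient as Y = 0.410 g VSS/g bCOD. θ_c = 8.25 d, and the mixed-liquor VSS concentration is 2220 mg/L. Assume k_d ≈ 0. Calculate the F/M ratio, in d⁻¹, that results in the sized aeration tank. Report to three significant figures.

V·X = Y·Q·ΔS·θ_c gives V = 0.410 × 7250 × (558 − 23.8) × 8.25 / 2220 = 5901 m³.
Food-to-microorganism ratio F/M = Q S₀ / (V X) = 7250 × 558 / (5901 × 2220) = 0.3088 d⁻¹.

F/M ≈ 0.309 d⁻¹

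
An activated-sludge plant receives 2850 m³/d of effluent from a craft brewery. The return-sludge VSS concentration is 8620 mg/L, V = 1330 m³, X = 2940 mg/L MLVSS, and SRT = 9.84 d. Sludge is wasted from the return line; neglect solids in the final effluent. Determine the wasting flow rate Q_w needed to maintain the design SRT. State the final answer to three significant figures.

Q_w = (V·X)/(θ_c X_r) = 1330 × 2940 / (9.84 × 8620) = 46.10 m³/d.

Q_w ≈ 46.1 m³/d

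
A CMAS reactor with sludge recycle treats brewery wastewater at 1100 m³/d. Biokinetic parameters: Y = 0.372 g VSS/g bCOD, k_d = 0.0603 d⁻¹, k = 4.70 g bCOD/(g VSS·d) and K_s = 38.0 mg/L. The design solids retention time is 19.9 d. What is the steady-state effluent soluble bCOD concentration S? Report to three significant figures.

Effluent substrate depends only on kinetics and SRT: S = K_s(1 + k_d θ_c) / [θ_c(Yk − k_d) − 1] = 38.0 × (1 + 0.0603 × 19.9) / [19.9 × (0.372 × 4.70 − 0.0603) − 1] = 83.60 / 32.59 = 2.565 mg/L.

S ≈ 2.56 mg/L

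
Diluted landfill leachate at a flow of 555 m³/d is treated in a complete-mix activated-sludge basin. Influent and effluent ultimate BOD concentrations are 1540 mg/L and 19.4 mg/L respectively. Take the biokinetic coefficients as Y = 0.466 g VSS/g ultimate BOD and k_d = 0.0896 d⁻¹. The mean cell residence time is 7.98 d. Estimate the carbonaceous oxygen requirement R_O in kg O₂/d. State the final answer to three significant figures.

R_O ≈ 518 kg O₂/d

Correct the yield for decay: Y_obs = Y/(1 + k_d θ_c) = 0.466 / (1 + 0.0896 × 7.98) = 0.466 / 1.715 = 0.2717.
Substrate removed = Q·(S₀ − S) = 555 m³/d × (1540 − 19.4) g/m³ = 8.44×10^5 g/d = 843.9 kg/d.
P_X = Y_obs·Q·(S₀ − S) = 0.2717 × 843.9 = 229.3 kg VSS/d.
R_O = Q·(S₀ − S) − 1.42·P_X = 843.9 − 1.42 × 229.3 = 518.3 kg O₂/d.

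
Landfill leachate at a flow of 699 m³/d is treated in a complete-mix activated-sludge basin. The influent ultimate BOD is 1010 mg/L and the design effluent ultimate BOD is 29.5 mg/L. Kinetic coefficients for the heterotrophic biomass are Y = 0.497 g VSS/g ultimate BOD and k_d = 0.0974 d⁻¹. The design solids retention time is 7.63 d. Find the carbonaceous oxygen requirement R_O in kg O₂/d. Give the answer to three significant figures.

Observed yield with endogenous decay: Y_obs = Y / (1 + k_d·θ_c) = 0.497 / (1 + 0.0974 × 7.63) = 0.497 / 1.743 = 0.2851 g VSS/g ultimate BOD.
Substrate removed = Q·(S₀ − S) = 699 m³/d × (1010 − 29.5) g/m³ = 6.85×10^5 g/d = 685.4 kg/d.
Biomass synthesised: P_X = Y_obs × 685.4 = 195.4 kg VSS/d.
R_O = Q·(S₀ − S) − 1.42·P_X = 685.4 − 1.42 × 195.4 = 407.9 kg O₂/d.

R_O ≈ 408 kg O₂/d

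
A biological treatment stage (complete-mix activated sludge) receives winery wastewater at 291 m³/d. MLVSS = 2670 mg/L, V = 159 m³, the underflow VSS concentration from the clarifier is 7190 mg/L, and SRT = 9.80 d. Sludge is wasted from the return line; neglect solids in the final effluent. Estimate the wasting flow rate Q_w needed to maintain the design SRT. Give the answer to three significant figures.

θ_c = V·X/(Q_w·X_r) when wasting from the recycle, so Q_w = V·X/(θ_c·X_r) = 159.0 × 2670 / (9.80 × 7190) = 6.025 m³/d.

Q_w ≈ 6.02 m³/d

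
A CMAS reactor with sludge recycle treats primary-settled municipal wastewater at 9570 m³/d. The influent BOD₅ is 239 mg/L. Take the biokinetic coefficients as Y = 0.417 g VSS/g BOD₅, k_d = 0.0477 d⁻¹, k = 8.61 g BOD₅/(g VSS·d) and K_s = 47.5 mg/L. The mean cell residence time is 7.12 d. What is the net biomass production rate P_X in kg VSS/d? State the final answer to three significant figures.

For a completely mixed reactor with recycle the Lawrence–McCarty relation gives S = K_s·(1 + k_d·θ_c) / [θ_c·(Y·k − k_d) − 1] = 47.5 × (1 + 0.0477 × 7.12) / [7.12 × (0.417 × 8.61 − 0.0477) − 1] = 63.63 / 24.22 = 2.627 mg/L.
Observed yield with endogenous decay: Y_obs = Y / (1 + k_d·θ_c) = 0.417 / (1 + 0.0477 × 7.12) = 0.417 / 1.340 = 0.3113 g VSS/g BOD₅.
Substrate removed = Q·(S₀ − S) = 9570 m³/d × (239 − 2.63) g/m³ = 2.26×10^6 g/d = 2262 kg/d.
Net biomass production P_X = Y_obs × Q·(S₀ − S) = 0.3113 × 2262 = 704.1 kg VSS/d.

P_X ≈ 704 kg VSS/d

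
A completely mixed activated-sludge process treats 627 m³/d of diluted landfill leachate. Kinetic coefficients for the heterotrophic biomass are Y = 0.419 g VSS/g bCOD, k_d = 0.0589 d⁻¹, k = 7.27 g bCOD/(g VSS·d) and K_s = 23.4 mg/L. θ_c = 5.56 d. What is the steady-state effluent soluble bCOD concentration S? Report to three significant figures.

S ≈ 1.99 mg/L

For a completely mixed reactor with recycle the Lawrence–McCarty relation gives S = K_s·(1 + k_d·θ_c) / [θ_c·(Y·k − k_d) − 1] = 23.4 × (1 + 0.0589 × 5.56) / [5.56 × (0.419 × 7.27 − 0.0589) − 1] = 31.06 / 15.61 = 1.990 mg/L.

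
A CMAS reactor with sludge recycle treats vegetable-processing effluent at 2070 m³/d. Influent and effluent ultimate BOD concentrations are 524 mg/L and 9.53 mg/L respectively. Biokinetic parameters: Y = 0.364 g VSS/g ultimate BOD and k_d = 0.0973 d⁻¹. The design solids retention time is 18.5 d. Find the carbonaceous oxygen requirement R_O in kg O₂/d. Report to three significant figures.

The observed yield is Y_obs = Y/(1 + k_d·θ_c) = 0.364 / (1 + 0.0973 × 18.5) = 0.364 / 2.800 = 0.1300 g VSS per g ultimate BOD removed.
Q·(S₀ − S) = 2070 × (524 − 9.53) × 10⁻³ = 1065 kg/d removed.
P_X = Y_obs·Q·(S₀ − S) = 0.1300 × 1065 = 138.4 kg VSS/d.
R_O = Q·(S₀ − S) − 1.42·P_X = 1065 − 1.42 × 138.4 = 868.4 kg O₂/d.

R_O ≈ 868 kg O₂/d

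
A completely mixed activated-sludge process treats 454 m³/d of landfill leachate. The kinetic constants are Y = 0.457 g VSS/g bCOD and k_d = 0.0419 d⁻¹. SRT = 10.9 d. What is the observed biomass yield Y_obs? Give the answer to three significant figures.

Y_obs ≈ 0.314 g VSS/g bCOD

Observed yield with endogenous decay: Y_obs = Y / (1 + k_d·θ_c) = 0.457 / (1 + 0.0419 × 10.9) = 0.457 / 1.457 = 0.3137 g VSS/g bCOD.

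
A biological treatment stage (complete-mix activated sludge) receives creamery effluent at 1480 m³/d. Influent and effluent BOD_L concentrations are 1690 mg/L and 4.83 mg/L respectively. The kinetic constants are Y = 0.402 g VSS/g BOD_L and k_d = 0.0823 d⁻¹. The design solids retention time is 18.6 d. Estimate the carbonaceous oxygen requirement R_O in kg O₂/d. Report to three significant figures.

Y_obs = Y / (1 + k_d θ_c) = 0.402 / (1 + 0.0823 × 18.6) = 0.402 / 2.531 = 0.1588.
Q·(S₀ − S) = 1480 × (1690 − 4.83) × 10⁻³ = 2494 kg/d removed.
Net sludge production P_X = 0.1588 × 2494 = 396.2 kg VSS/d.
Carbonaceous O₂ demand = substrate oxidised − cell-mass equivalent = 2494 − 1.42 × 396.2 = 1931 kg O₂/d.

R_O ≈ 1930 kg O₂/d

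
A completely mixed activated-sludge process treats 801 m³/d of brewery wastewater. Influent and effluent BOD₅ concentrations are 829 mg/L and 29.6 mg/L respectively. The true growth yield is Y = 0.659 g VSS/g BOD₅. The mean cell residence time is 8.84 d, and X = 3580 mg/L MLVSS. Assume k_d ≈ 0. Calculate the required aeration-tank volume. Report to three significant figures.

With k_d = 0 the design equation reduces to V = Y Q (S₀−S) θ_c / X = 0.659 × 801 × (829 − 29.6) × 8.84 / 3580 = 1042 m³.

V ≈ 1040 m³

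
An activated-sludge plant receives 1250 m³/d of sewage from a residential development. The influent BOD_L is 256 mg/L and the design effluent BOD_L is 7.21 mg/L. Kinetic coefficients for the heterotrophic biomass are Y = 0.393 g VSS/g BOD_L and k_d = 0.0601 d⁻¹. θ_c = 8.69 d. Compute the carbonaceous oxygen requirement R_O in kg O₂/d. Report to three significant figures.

R_O ≈ 197 kg O₂/d

The observed yield is Y_obs = Y/(1 + k_d·θ_c) = 0.393 / (1 + 0.0601 × 8.69) = 0.393 / 1.522 = 0.2582 g VSS per g BOD_L removed.
Mass of BOD_L removed per day: Q(S₀ − S) = 1250 × 248.8 g/m³ = 311.0 kg/d.
Biomass synthesised: P_X = Y_obs × 311.0 = 80.29 kg VSS/d.
Carbonaceous O₂ demand = substrate oxidised − cell-mass equivalent = 311.0 − 1.42 × 80.29 = 197.0 kg O₂/d.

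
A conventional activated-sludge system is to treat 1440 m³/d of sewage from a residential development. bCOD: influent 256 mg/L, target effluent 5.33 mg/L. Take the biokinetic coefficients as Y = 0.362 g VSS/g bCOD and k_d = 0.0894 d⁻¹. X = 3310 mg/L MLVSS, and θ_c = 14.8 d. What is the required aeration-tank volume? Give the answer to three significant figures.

Steady-state biomass mass balance: V·X·(1 + k_d·θ_c) = Y·Q·(S₀ − S)·θ_c, so V = 0.362 × 1440 × (256 − 5.33) × 14.8 / [3310 × (1 + 0.0894 × 14.8)] = 1.93×10^6 / 7690 = 251.5 m³.

V ≈ 251 m³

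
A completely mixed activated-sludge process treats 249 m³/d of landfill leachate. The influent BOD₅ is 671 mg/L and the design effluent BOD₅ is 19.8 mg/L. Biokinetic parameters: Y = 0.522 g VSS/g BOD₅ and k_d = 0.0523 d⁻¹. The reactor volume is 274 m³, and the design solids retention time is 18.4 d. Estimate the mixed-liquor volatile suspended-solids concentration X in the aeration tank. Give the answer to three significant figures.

X ≈ 2900 mg/L

X = Y·Q·ΔS·θ_c / [V·(1 + k_d θ_c)] = 0.522 × 249 × (671 − 19.8) × 18.4 / [274 × (1 + 0.0523 × 18.4)] = 2897 mg/L.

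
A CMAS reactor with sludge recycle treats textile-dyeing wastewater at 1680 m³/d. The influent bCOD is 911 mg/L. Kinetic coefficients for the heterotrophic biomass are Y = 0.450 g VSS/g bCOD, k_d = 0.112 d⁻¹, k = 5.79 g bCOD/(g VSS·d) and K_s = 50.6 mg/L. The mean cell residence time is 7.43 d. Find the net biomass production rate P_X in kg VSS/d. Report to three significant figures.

From the Monod/SRT balance for a CMAS, S = K_s·(1+k_d θ_c)/[θ_c·(Y k − k_d) − 1] = 50.6 × (1 + 0.112 × 7.43) / [7.43 × (0.450 × 5.79 − 0.112) − 1] = 92.71 / 17.53 = 5.289 mg/L.
Y_obs = Y / (1 + k_d θ_c) = 0.450 / (1 + 0.112 × 7.43) = 0.450 / 1.832 = 0.2456.
Q·(S₀ − S) = 1680 × (911 − 5.29) × 10⁻³ = 1522 kg/d removed.
So the net sludge growth is P_X = 0.2456 × 1522 = 373.7 kg VSS/d.

P_X ≈ 374 kg VSS/d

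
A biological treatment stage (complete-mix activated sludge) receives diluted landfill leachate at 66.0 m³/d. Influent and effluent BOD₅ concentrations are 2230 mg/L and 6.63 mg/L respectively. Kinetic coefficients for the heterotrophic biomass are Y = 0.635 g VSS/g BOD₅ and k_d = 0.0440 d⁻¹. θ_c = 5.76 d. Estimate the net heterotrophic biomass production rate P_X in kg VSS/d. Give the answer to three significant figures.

P_X ≈ 74.3 kg VSS/d

Correct the yield for decay: Y_obs = Y/(1 + k_d θ_c) = 0.635 / (1 + 0.0440 × 5.76) = 0.635 / 1.253 = 0.5066.
Mass of BOD₅ removed per day: Q(S₀ − S) = 66.0 × 2223 g/m³ = 146.7 kg/d.
Net biomass production P_X = Y_obs × Q·(S₀ − S) = 0.5066 × 146.7 = 74.34 kg VSS/d.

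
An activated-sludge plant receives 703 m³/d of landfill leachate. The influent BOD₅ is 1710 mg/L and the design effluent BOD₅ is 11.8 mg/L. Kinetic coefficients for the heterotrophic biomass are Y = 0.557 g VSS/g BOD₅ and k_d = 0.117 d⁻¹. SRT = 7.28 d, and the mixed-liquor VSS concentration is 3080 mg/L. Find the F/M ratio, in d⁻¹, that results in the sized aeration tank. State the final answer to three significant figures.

Rearranging the biomass balance for a CMAS with decay, V = Y·Q·ΔS·θ_c / [X·(1+k_d θ_c)] = 0.557 × 703 × (1710 − 11.8) × 7.28 / [3080 × (1 + 0.117 × 7.28)] = 4.84×10^6 / 5703 = 848.8 m³.
Food-to-microorganism ratio F/M = Q S₀ / (V X) = 703 × 1710 / (848.8 × 3080) = 0.4598 d⁻¹.

F/M ≈ 0.460 d⁻¹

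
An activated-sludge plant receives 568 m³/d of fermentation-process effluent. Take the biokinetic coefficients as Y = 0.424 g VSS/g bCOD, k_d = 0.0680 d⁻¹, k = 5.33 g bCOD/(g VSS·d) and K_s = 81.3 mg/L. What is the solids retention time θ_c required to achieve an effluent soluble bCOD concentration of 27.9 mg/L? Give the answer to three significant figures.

Specific growth rate at S = 27.9 mg/L: μ = YkS/(K_s+S) = 0.424·5.33·27.9/(81.3+27.9) = 0.5774 d⁻¹.
θ_c = 1/(μ − k_d) = 1/(0.5774 − 0.0680) = 1/0.5094 = 1.963 d.

θ_c ≈ 1.96 d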